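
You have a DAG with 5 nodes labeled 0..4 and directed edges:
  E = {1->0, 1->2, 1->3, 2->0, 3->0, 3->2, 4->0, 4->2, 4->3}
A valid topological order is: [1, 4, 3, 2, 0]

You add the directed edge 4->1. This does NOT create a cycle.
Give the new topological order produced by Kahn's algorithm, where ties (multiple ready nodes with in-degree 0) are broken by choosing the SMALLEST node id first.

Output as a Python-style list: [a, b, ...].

Old toposort: [1, 4, 3, 2, 0]
Added edge: 4->1
Position of 4 (1) > position of 1 (0). Must reorder: 4 must now come before 1.
Run Kahn's algorithm (break ties by smallest node id):
  initial in-degrees: [4, 1, 3, 2, 0]
  ready (indeg=0): [4]
  pop 4: indeg[0]->3; indeg[1]->0; indeg[2]->2; indeg[3]->1 | ready=[1] | order so far=[4]
  pop 1: indeg[0]->2; indeg[2]->1; indeg[3]->0 | ready=[3] | order so far=[4, 1]
  pop 3: indeg[0]->1; indeg[2]->0 | ready=[2] | order so far=[4, 1, 3]
  pop 2: indeg[0]->0 | ready=[0] | order so far=[4, 1, 3, 2]
  pop 0: no out-edges | ready=[] | order so far=[4, 1, 3, 2, 0]
  Result: [4, 1, 3, 2, 0]

Answer: [4, 1, 3, 2, 0]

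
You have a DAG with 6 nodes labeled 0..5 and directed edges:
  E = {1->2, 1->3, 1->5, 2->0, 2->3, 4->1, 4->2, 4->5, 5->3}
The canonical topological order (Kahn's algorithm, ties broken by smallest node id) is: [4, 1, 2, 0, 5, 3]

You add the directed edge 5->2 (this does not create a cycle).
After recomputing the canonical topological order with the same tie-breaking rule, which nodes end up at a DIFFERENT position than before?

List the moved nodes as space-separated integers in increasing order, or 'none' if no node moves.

Old toposort: [4, 1, 2, 0, 5, 3]
Added edge 5->2
Recompute Kahn (smallest-id tiebreak):
  initial in-degrees: [1, 1, 3, 3, 0, 2]
  ready (indeg=0): [4]
  pop 4: indeg[1]->0; indeg[2]->2; indeg[5]->1 | ready=[1] | order so far=[4]
  pop 1: indeg[2]->1; indeg[3]->2; indeg[5]->0 | ready=[5] | order so far=[4, 1]
  pop 5: indeg[2]->0; indeg[3]->1 | ready=[2] | order so far=[4, 1, 5]
  pop 2: indeg[0]->0; indeg[3]->0 | ready=[0, 3] | order so far=[4, 1, 5, 2]
  pop 0: no out-edges | ready=[3] | order so far=[4, 1, 5, 2, 0]
  pop 3: no out-edges | ready=[] | order so far=[4, 1, 5, 2, 0, 3]
New canonical toposort: [4, 1, 5, 2, 0, 3]
Compare positions:
  Node 0: index 3 -> 4 (moved)
  Node 1: index 1 -> 1 (same)
  Node 2: index 2 -> 3 (moved)
  Node 3: index 5 -> 5 (same)
  Node 4: index 0 -> 0 (same)
  Node 5: index 4 -> 2 (moved)
Nodes that changed position: 0 2 5

Answer: 0 2 5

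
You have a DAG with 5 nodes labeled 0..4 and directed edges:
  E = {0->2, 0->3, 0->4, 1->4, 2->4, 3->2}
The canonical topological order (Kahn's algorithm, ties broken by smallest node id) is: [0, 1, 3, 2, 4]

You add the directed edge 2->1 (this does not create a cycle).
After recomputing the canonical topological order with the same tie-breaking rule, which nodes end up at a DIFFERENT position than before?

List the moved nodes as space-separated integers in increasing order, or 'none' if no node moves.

Answer: 1 2 3

Derivation:
Old toposort: [0, 1, 3, 2, 4]
Added edge 2->1
Recompute Kahn (smallest-id tiebreak):
  initial in-degrees: [0, 1, 2, 1, 3]
  ready (indeg=0): [0]
  pop 0: indeg[2]->1; indeg[3]->0; indeg[4]->2 | ready=[3] | order so far=[0]
  pop 3: indeg[2]->0 | ready=[2] | order so far=[0, 3]
  pop 2: indeg[1]->0; indeg[4]->1 | ready=[1] | order so far=[0, 3, 2]
  pop 1: indeg[4]->0 | ready=[4] | order so far=[0, 3, 2, 1]
  pop 4: no out-edges | ready=[] | order so far=[0, 3, 2, 1, 4]
New canonical toposort: [0, 3, 2, 1, 4]
Compare positions:
  Node 0: index 0 -> 0 (same)
  Node 1: index 1 -> 3 (moved)
  Node 2: index 3 -> 2 (moved)
  Node 3: index 2 -> 1 (moved)
  Node 4: index 4 -> 4 (same)
Nodes that changed position: 1 2 3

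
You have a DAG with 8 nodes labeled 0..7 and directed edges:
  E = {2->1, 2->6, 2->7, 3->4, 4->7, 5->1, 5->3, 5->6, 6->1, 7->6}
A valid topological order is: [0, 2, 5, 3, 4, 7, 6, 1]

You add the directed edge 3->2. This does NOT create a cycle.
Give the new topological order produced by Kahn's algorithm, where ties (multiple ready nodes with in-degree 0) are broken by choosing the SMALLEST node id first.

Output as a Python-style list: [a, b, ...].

Answer: [0, 5, 3, 2, 4, 7, 6, 1]

Derivation:
Old toposort: [0, 2, 5, 3, 4, 7, 6, 1]
Added edge: 3->2
Position of 3 (3) > position of 2 (1). Must reorder: 3 must now come before 2.
Run Kahn's algorithm (break ties by smallest node id):
  initial in-degrees: [0, 3, 1, 1, 1, 0, 3, 2]
  ready (indeg=0): [0, 5]
  pop 0: no out-edges | ready=[5] | order so far=[0]
  pop 5: indeg[1]->2; indeg[3]->0; indeg[6]->2 | ready=[3] | order so far=[0, 5]
  pop 3: indeg[2]->0; indeg[4]->0 | ready=[2, 4] | order so far=[0, 5, 3]
  pop 2: indeg[1]->1; indeg[6]->1; indeg[7]->1 | ready=[4] | order so far=[0, 5, 3, 2]
  pop 4: indeg[7]->0 | ready=[7] | order so far=[0, 5, 3, 2, 4]
  pop 7: indeg[6]->0 | ready=[6] | order so far=[0, 5, 3, 2, 4, 7]
  pop 6: indeg[1]->0 | ready=[1] | order so far=[0, 5, 3, 2, 4, 7, 6]
  pop 1: no out-edges | ready=[] | order so far=[0, 5, 3, 2, 4, 7, 6, 1]
  Result: [0, 5, 3, 2, 4, 7, 6, 1]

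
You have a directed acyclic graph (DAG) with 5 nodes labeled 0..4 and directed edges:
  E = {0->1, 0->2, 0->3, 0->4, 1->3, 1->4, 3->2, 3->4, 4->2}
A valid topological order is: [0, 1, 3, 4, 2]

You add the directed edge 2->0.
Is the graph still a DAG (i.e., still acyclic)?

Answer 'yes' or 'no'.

Answer: no

Derivation:
Given toposort: [0, 1, 3, 4, 2]
Position of 2: index 4; position of 0: index 0
New edge 2->0: backward (u after v in old order)
Backward edge: old toposort is now invalid. Check if this creates a cycle.
Does 0 already reach 2? Reachable from 0: [0, 1, 2, 3, 4]. YES -> cycle!
Still a DAG? no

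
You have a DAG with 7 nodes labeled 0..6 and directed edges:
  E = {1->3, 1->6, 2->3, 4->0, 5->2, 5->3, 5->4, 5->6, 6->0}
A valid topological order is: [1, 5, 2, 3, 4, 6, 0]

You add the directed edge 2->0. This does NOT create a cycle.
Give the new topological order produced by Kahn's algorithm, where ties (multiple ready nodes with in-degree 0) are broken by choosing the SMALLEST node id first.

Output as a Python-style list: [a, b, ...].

Answer: [1, 5, 2, 3, 4, 6, 0]

Derivation:
Old toposort: [1, 5, 2, 3, 4, 6, 0]
Added edge: 2->0
Position of 2 (2) < position of 0 (6). Old order still valid.
Run Kahn's algorithm (break ties by smallest node id):
  initial in-degrees: [3, 0, 1, 3, 1, 0, 2]
  ready (indeg=0): [1, 5]
  pop 1: indeg[3]->2; indeg[6]->1 | ready=[5] | order so far=[1]
  pop 5: indeg[2]->0; indeg[3]->1; indeg[4]->0; indeg[6]->0 | ready=[2, 4, 6] | order so far=[1, 5]
  pop 2: indeg[0]->2; indeg[3]->0 | ready=[3, 4, 6] | order so far=[1, 5, 2]
  pop 3: no out-edges | ready=[4, 6] | order so far=[1, 5, 2, 3]
  pop 4: indeg[0]->1 | ready=[6] | order so far=[1, 5, 2, 3, 4]
  pop 6: indeg[0]->0 | ready=[0] | order so far=[1, 5, 2, 3, 4, 6]
  pop 0: no out-edges | ready=[] | order so far=[1, 5, 2, 3, 4, 6, 0]
  Result: [1, 5, 2, 3, 4, 6, 0]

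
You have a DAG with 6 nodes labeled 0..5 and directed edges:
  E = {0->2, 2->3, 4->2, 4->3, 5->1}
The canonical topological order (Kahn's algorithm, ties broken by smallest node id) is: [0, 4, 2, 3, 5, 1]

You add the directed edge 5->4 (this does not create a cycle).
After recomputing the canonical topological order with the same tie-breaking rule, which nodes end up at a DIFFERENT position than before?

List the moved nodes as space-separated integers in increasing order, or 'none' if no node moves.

Old toposort: [0, 4, 2, 3, 5, 1]
Added edge 5->4
Recompute Kahn (smallest-id tiebreak):
  initial in-degrees: [0, 1, 2, 2, 1, 0]
  ready (indeg=0): [0, 5]
  pop 0: indeg[2]->1 | ready=[5] | order so far=[0]
  pop 5: indeg[1]->0; indeg[4]->0 | ready=[1, 4] | order so far=[0, 5]
  pop 1: no out-edges | ready=[4] | order so far=[0, 5, 1]
  pop 4: indeg[2]->0; indeg[3]->1 | ready=[2] | order so far=[0, 5, 1, 4]
  pop 2: indeg[3]->0 | ready=[3] | order so far=[0, 5, 1, 4, 2]
  pop 3: no out-edges | ready=[] | order so far=[0, 5, 1, 4, 2, 3]
New canonical toposort: [0, 5, 1, 4, 2, 3]
Compare positions:
  Node 0: index 0 -> 0 (same)
  Node 1: index 5 -> 2 (moved)
  Node 2: index 2 -> 4 (moved)
  Node 3: index 3 -> 5 (moved)
  Node 4: index 1 -> 3 (moved)
  Node 5: index 4 -> 1 (moved)
Nodes that changed position: 1 2 3 4 5

Answer: 1 2 3 4 5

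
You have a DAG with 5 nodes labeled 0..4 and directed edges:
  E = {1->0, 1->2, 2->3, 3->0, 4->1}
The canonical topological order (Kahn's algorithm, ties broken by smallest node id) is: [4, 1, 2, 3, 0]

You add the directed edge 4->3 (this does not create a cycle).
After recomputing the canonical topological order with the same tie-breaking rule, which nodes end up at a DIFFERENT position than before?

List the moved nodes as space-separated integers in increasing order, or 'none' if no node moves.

Old toposort: [4, 1, 2, 3, 0]
Added edge 4->3
Recompute Kahn (smallest-id tiebreak):
  initial in-degrees: [2, 1, 1, 2, 0]
  ready (indeg=0): [4]
  pop 4: indeg[1]->0; indeg[3]->1 | ready=[1] | order so far=[4]
  pop 1: indeg[0]->1; indeg[2]->0 | ready=[2] | order so far=[4, 1]
  pop 2: indeg[3]->0 | ready=[3] | order so far=[4, 1, 2]
  pop 3: indeg[0]->0 | ready=[0] | order so far=[4, 1, 2, 3]
  pop 0: no out-edges | ready=[] | order so far=[4, 1, 2, 3, 0]
New canonical toposort: [4, 1, 2, 3, 0]
Compare positions:
  Node 0: index 4 -> 4 (same)
  Node 1: index 1 -> 1 (same)
  Node 2: index 2 -> 2 (same)
  Node 3: index 3 -> 3 (same)
  Node 4: index 0 -> 0 (same)
Nodes that changed position: none

Answer: none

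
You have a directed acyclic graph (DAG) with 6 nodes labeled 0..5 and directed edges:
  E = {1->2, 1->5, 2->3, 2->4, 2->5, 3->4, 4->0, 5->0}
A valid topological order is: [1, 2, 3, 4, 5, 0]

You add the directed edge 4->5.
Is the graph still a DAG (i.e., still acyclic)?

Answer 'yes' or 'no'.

Given toposort: [1, 2, 3, 4, 5, 0]
Position of 4: index 3; position of 5: index 4
New edge 4->5: forward
Forward edge: respects the existing order. Still a DAG, same toposort still valid.
Still a DAG? yes

Answer: yes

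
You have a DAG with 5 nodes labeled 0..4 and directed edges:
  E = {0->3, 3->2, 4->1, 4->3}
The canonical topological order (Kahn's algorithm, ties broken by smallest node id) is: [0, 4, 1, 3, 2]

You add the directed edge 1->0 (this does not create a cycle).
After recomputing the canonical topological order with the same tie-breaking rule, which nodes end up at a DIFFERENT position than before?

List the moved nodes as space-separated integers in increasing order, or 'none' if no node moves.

Answer: 0 1 4

Derivation:
Old toposort: [0, 4, 1, 3, 2]
Added edge 1->0
Recompute Kahn (smallest-id tiebreak):
  initial in-degrees: [1, 1, 1, 2, 0]
  ready (indeg=0): [4]
  pop 4: indeg[1]->0; indeg[3]->1 | ready=[1] | order so far=[4]
  pop 1: indeg[0]->0 | ready=[0] | order so far=[4, 1]
  pop 0: indeg[3]->0 | ready=[3] | order so far=[4, 1, 0]
  pop 3: indeg[2]->0 | ready=[2] | order so far=[4, 1, 0, 3]
  pop 2: no out-edges | ready=[] | order so far=[4, 1, 0, 3, 2]
New canonical toposort: [4, 1, 0, 3, 2]
Compare positions:
  Node 0: index 0 -> 2 (moved)
  Node 1: index 2 -> 1 (moved)
  Node 2: index 4 -> 4 (same)
  Node 3: index 3 -> 3 (same)
  Node 4: index 1 -> 0 (moved)
Nodes that changed position: 0 1 4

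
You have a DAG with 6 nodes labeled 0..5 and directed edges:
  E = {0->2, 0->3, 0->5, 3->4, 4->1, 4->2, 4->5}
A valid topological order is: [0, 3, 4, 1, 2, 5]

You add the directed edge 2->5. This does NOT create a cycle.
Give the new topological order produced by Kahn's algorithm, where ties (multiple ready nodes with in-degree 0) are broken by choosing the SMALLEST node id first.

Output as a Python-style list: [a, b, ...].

Old toposort: [0, 3, 4, 1, 2, 5]
Added edge: 2->5
Position of 2 (4) < position of 5 (5). Old order still valid.
Run Kahn's algorithm (break ties by smallest node id):
  initial in-degrees: [0, 1, 2, 1, 1, 3]
  ready (indeg=0): [0]
  pop 0: indeg[2]->1; indeg[3]->0; indeg[5]->2 | ready=[3] | order so far=[0]
  pop 3: indeg[4]->0 | ready=[4] | order so far=[0, 3]
  pop 4: indeg[1]->0; indeg[2]->0; indeg[5]->1 | ready=[1, 2] | order so far=[0, 3, 4]
  pop 1: no out-edges | ready=[2] | order so far=[0, 3, 4, 1]
  pop 2: indeg[5]->0 | ready=[5] | order so far=[0, 3, 4, 1, 2]
  pop 5: no out-edges | ready=[] | order so far=[0, 3, 4, 1, 2, 5]
  Result: [0, 3, 4, 1, 2, 5]

Answer: [0, 3, 4, 1, 2, 5]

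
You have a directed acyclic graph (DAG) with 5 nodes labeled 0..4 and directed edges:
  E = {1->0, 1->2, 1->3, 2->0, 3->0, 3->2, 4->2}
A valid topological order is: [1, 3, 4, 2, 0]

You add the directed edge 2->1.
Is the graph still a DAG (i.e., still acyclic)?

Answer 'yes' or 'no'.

Given toposort: [1, 3, 4, 2, 0]
Position of 2: index 3; position of 1: index 0
New edge 2->1: backward (u after v in old order)
Backward edge: old toposort is now invalid. Check if this creates a cycle.
Does 1 already reach 2? Reachable from 1: [0, 1, 2, 3]. YES -> cycle!
Still a DAG? no

Answer: no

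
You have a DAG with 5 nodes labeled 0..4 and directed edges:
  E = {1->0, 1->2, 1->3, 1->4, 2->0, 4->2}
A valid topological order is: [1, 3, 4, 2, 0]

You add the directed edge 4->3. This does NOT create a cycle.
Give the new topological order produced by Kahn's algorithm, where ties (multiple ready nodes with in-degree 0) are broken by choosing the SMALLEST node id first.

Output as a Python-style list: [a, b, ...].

Old toposort: [1, 3, 4, 2, 0]
Added edge: 4->3
Position of 4 (2) > position of 3 (1). Must reorder: 4 must now come before 3.
Run Kahn's algorithm (break ties by smallest node id):
  initial in-degrees: [2, 0, 2, 2, 1]
  ready (indeg=0): [1]
  pop 1: indeg[0]->1; indeg[2]->1; indeg[3]->1; indeg[4]->0 | ready=[4] | order so far=[1]
  pop 4: indeg[2]->0; indeg[3]->0 | ready=[2, 3] | order so far=[1, 4]
  pop 2: indeg[0]->0 | ready=[0, 3] | order so far=[1, 4, 2]
  pop 0: no out-edges | ready=[3] | order so far=[1, 4, 2, 0]
  pop 3: no out-edges | ready=[] | order so far=[1, 4, 2, 0, 3]
  Result: [1, 4, 2, 0, 3]

Answer: [1, 4, 2, 0, 3]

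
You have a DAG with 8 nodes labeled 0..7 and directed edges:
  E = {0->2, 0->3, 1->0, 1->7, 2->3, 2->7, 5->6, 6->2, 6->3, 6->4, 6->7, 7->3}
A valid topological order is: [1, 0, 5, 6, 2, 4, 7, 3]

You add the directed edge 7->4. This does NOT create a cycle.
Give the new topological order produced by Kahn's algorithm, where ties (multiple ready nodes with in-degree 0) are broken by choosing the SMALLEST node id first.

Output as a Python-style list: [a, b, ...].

Old toposort: [1, 0, 5, 6, 2, 4, 7, 3]
Added edge: 7->4
Position of 7 (6) > position of 4 (5). Must reorder: 7 must now come before 4.
Run Kahn's algorithm (break ties by smallest node id):
  initial in-degrees: [1, 0, 2, 4, 2, 0, 1, 3]
  ready (indeg=0): [1, 5]
  pop 1: indeg[0]->0; indeg[7]->2 | ready=[0, 5] | order so far=[1]
  pop 0: indeg[2]->1; indeg[3]->3 | ready=[5] | order so far=[1, 0]
  pop 5: indeg[6]->0 | ready=[6] | order so far=[1, 0, 5]
  pop 6: indeg[2]->0; indeg[3]->2; indeg[4]->1; indeg[7]->1 | ready=[2] | order so far=[1, 0, 5, 6]
  pop 2: indeg[3]->1; indeg[7]->0 | ready=[7] | order so far=[1, 0, 5, 6, 2]
  pop 7: indeg[3]->0; indeg[4]->0 | ready=[3, 4] | order so far=[1, 0, 5, 6, 2, 7]
  pop 3: no out-edges | ready=[4] | order so far=[1, 0, 5, 6, 2, 7, 3]
  pop 4: no out-edges | ready=[] | order so far=[1, 0, 5, 6, 2, 7, 3, 4]
  Result: [1, 0, 5, 6, 2, 7, 3, 4]

Answer: [1, 0, 5, 6, 2, 7, 3, 4]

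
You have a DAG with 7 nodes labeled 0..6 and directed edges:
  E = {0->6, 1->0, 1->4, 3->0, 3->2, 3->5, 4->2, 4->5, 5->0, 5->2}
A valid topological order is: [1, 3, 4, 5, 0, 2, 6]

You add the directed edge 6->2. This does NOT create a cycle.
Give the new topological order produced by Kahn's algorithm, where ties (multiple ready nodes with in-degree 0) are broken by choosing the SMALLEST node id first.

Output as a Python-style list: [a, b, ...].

Old toposort: [1, 3, 4, 5, 0, 2, 6]
Added edge: 6->2
Position of 6 (6) > position of 2 (5). Must reorder: 6 must now come before 2.
Run Kahn's algorithm (break ties by smallest node id):
  initial in-degrees: [3, 0, 4, 0, 1, 2, 1]
  ready (indeg=0): [1, 3]
  pop 1: indeg[0]->2; indeg[4]->0 | ready=[3, 4] | order so far=[1]
  pop 3: indeg[0]->1; indeg[2]->3; indeg[5]->1 | ready=[4] | order so far=[1, 3]
  pop 4: indeg[2]->2; indeg[5]->0 | ready=[5] | order so far=[1, 3, 4]
  pop 5: indeg[0]->0; indeg[2]->1 | ready=[0] | order so far=[1, 3, 4, 5]
  pop 0: indeg[6]->0 | ready=[6] | order so far=[1, 3, 4, 5, 0]
  pop 6: indeg[2]->0 | ready=[2] | order so far=[1, 3, 4, 5, 0, 6]
  pop 2: no out-edges | ready=[] | order so far=[1, 3, 4, 5, 0, 6, 2]
  Result: [1, 3, 4, 5, 0, 6, 2]

Answer: [1, 3, 4, 5, 0, 6, 2]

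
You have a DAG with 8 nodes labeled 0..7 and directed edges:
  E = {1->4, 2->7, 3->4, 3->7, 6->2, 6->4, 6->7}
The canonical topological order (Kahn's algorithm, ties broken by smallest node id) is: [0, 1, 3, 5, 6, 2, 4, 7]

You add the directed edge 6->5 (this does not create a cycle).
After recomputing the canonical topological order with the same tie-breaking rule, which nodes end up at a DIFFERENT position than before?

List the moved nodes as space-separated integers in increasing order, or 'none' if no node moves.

Old toposort: [0, 1, 3, 5, 6, 2, 4, 7]
Added edge 6->5
Recompute Kahn (smallest-id tiebreak):
  initial in-degrees: [0, 0, 1, 0, 3, 1, 0, 3]
  ready (indeg=0): [0, 1, 3, 6]
  pop 0: no out-edges | ready=[1, 3, 6] | order so far=[0]
  pop 1: indeg[4]->2 | ready=[3, 6] | order so far=[0, 1]
  pop 3: indeg[4]->1; indeg[7]->2 | ready=[6] | order so far=[0, 1, 3]
  pop 6: indeg[2]->0; indeg[4]->0; indeg[5]->0; indeg[7]->1 | ready=[2, 4, 5] | order so far=[0, 1, 3, 6]
  pop 2: indeg[7]->0 | ready=[4, 5, 7] | order so far=[0, 1, 3, 6, 2]
  pop 4: no out-edges | ready=[5, 7] | order so far=[0, 1, 3, 6, 2, 4]
  pop 5: no out-edges | ready=[7] | order so far=[0, 1, 3, 6, 2, 4, 5]
  pop 7: no out-edges | ready=[] | order so far=[0, 1, 3, 6, 2, 4, 5, 7]
New canonical toposort: [0, 1, 3, 6, 2, 4, 5, 7]
Compare positions:
  Node 0: index 0 -> 0 (same)
  Node 1: index 1 -> 1 (same)
  Node 2: index 5 -> 4 (moved)
  Node 3: index 2 -> 2 (same)
  Node 4: index 6 -> 5 (moved)
  Node 5: index 3 -> 6 (moved)
  Node 6: index 4 -> 3 (moved)
  Node 7: index 7 -> 7 (same)
Nodes that changed position: 2 4 5 6

Answer: 2 4 5 6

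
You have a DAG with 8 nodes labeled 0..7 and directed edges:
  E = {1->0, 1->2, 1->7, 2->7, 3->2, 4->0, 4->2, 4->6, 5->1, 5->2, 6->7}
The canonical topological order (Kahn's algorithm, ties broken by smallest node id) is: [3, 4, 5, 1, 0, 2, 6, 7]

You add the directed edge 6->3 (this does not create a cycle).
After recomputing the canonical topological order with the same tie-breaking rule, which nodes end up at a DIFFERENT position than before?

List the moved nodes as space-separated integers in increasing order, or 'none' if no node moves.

Old toposort: [3, 4, 5, 1, 0, 2, 6, 7]
Added edge 6->3
Recompute Kahn (smallest-id tiebreak):
  initial in-degrees: [2, 1, 4, 1, 0, 0, 1, 3]
  ready (indeg=0): [4, 5]
  pop 4: indeg[0]->1; indeg[2]->3; indeg[6]->0 | ready=[5, 6] | order so far=[4]
  pop 5: indeg[1]->0; indeg[2]->2 | ready=[1, 6] | order so far=[4, 5]
  pop 1: indeg[0]->0; indeg[2]->1; indeg[7]->2 | ready=[0, 6] | order so far=[4, 5, 1]
  pop 0: no out-edges | ready=[6] | order so far=[4, 5, 1, 0]
  pop 6: indeg[3]->0; indeg[7]->1 | ready=[3] | order so far=[4, 5, 1, 0, 6]
  pop 3: indeg[2]->0 | ready=[2] | order so far=[4, 5, 1, 0, 6, 3]
  pop 2: indeg[7]->0 | ready=[7] | order so far=[4, 5, 1, 0, 6, 3, 2]
  pop 7: no out-edges | ready=[] | order so far=[4, 5, 1, 0, 6, 3, 2, 7]
New canonical toposort: [4, 5, 1, 0, 6, 3, 2, 7]
Compare positions:
  Node 0: index 4 -> 3 (moved)
  Node 1: index 3 -> 2 (moved)
  Node 2: index 5 -> 6 (moved)
  Node 3: index 0 -> 5 (moved)
  Node 4: index 1 -> 0 (moved)
  Node 5: index 2 -> 1 (moved)
  Node 6: index 6 -> 4 (moved)
  Node 7: index 7 -> 7 (same)
Nodes that changed position: 0 1 2 3 4 5 6

Answer: 0 1 2 3 4 5 6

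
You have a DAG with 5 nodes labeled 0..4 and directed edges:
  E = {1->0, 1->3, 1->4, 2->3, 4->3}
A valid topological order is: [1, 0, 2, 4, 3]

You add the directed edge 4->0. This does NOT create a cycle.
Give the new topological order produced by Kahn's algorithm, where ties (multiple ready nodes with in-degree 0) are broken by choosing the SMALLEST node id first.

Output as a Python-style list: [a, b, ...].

Old toposort: [1, 0, 2, 4, 3]
Added edge: 4->0
Position of 4 (3) > position of 0 (1). Must reorder: 4 must now come before 0.
Run Kahn's algorithm (break ties by smallest node id):
  initial in-degrees: [2, 0, 0, 3, 1]
  ready (indeg=0): [1, 2]
  pop 1: indeg[0]->1; indeg[3]->2; indeg[4]->0 | ready=[2, 4] | order so far=[1]
  pop 2: indeg[3]->1 | ready=[4] | order so far=[1, 2]
  pop 4: indeg[0]->0; indeg[3]->0 | ready=[0, 3] | order so far=[1, 2, 4]
  pop 0: no out-edges | ready=[3] | order so far=[1, 2, 4, 0]
  pop 3: no out-edges | ready=[] | order so far=[1, 2, 4, 0, 3]
  Result: [1, 2, 4, 0, 3]

Answer: [1, 2, 4, 0, 3]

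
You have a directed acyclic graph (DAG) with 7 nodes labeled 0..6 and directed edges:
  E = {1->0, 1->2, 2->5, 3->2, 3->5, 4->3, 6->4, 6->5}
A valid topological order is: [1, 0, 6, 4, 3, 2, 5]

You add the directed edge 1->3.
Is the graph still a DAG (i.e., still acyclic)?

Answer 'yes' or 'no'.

Given toposort: [1, 0, 6, 4, 3, 2, 5]
Position of 1: index 0; position of 3: index 4
New edge 1->3: forward
Forward edge: respects the existing order. Still a DAG, same toposort still valid.
Still a DAG? yes

Answer: yes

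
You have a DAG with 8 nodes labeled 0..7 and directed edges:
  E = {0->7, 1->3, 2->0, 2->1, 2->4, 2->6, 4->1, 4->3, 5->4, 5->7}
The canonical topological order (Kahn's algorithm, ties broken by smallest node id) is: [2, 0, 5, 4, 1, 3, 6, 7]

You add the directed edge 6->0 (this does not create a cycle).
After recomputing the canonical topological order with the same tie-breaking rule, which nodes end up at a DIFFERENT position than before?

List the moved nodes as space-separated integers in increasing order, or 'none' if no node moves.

Answer: 0 1 3 4 5 6

Derivation:
Old toposort: [2, 0, 5, 4, 1, 3, 6, 7]
Added edge 6->0
Recompute Kahn (smallest-id tiebreak):
  initial in-degrees: [2, 2, 0, 2, 2, 0, 1, 2]
  ready (indeg=0): [2, 5]
  pop 2: indeg[0]->1; indeg[1]->1; indeg[4]->1; indeg[6]->0 | ready=[5, 6] | order so far=[2]
  pop 5: indeg[4]->0; indeg[7]->1 | ready=[4, 6] | order so far=[2, 5]
  pop 4: indeg[1]->0; indeg[3]->1 | ready=[1, 6] | order so far=[2, 5, 4]
  pop 1: indeg[3]->0 | ready=[3, 6] | order so far=[2, 5, 4, 1]
  pop 3: no out-edges | ready=[6] | order so far=[2, 5, 4, 1, 3]
  pop 6: indeg[0]->0 | ready=[0] | order so far=[2, 5, 4, 1, 3, 6]
  pop 0: indeg[7]->0 | ready=[7] | order so far=[2, 5, 4, 1, 3, 6, 0]
  pop 7: no out-edges | ready=[] | order so far=[2, 5, 4, 1, 3, 6, 0, 7]
New canonical toposort: [2, 5, 4, 1, 3, 6, 0, 7]
Compare positions:
  Node 0: index 1 -> 6 (moved)
  Node 1: index 4 -> 3 (moved)
  Node 2: index 0 -> 0 (same)
  Node 3: index 5 -> 4 (moved)
  Node 4: index 3 -> 2 (moved)
  Node 5: index 2 -> 1 (moved)
  Node 6: index 6 -> 5 (moved)
  Node 7: index 7 -> 7 (same)
Nodes that changed position: 0 1 3 4 5 6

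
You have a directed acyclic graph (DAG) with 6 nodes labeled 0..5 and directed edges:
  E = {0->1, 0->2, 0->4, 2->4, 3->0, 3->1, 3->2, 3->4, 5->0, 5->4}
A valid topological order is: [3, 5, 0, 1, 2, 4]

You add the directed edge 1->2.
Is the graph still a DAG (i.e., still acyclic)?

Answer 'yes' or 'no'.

Answer: yes

Derivation:
Given toposort: [3, 5, 0, 1, 2, 4]
Position of 1: index 3; position of 2: index 4
New edge 1->2: forward
Forward edge: respects the existing order. Still a DAG, same toposort still valid.
Still a DAG? yes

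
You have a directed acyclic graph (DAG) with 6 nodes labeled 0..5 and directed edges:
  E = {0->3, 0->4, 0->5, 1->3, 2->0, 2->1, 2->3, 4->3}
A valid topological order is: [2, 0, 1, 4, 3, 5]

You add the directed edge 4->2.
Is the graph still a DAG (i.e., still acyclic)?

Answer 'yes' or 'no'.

Given toposort: [2, 0, 1, 4, 3, 5]
Position of 4: index 3; position of 2: index 0
New edge 4->2: backward (u after v in old order)
Backward edge: old toposort is now invalid. Check if this creates a cycle.
Does 2 already reach 4? Reachable from 2: [0, 1, 2, 3, 4, 5]. YES -> cycle!
Still a DAG? no

Answer: no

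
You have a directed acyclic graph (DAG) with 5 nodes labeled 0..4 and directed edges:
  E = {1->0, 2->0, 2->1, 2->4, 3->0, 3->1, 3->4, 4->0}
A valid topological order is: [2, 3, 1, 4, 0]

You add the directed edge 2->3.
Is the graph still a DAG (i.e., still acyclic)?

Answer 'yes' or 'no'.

Given toposort: [2, 3, 1, 4, 0]
Position of 2: index 0; position of 3: index 1
New edge 2->3: forward
Forward edge: respects the existing order. Still a DAG, same toposort still valid.
Still a DAG? yes

Answer: yes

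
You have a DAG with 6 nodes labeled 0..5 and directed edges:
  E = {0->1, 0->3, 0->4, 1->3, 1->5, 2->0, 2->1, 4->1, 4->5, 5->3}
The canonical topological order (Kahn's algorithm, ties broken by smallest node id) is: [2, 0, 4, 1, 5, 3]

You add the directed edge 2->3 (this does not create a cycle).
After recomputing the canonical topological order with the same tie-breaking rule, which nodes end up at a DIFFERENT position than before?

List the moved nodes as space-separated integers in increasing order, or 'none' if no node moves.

Old toposort: [2, 0, 4, 1, 5, 3]
Added edge 2->3
Recompute Kahn (smallest-id tiebreak):
  initial in-degrees: [1, 3, 0, 4, 1, 2]
  ready (indeg=0): [2]
  pop 2: indeg[0]->0; indeg[1]->2; indeg[3]->3 | ready=[0] | order so far=[2]
  pop 0: indeg[1]->1; indeg[3]->2; indeg[4]->0 | ready=[4] | order so far=[2, 0]
  pop 4: indeg[1]->0; indeg[5]->1 | ready=[1] | order so far=[2, 0, 4]
  pop 1: indeg[3]->1; indeg[5]->0 | ready=[5] | order so far=[2, 0, 4, 1]
  pop 5: indeg[3]->0 | ready=[3] | order so far=[2, 0, 4, 1, 5]
  pop 3: no out-edges | ready=[] | order so far=[2, 0, 4, 1, 5, 3]
New canonical toposort: [2, 0, 4, 1, 5, 3]
Compare positions:
  Node 0: index 1 -> 1 (same)
  Node 1: index 3 -> 3 (same)
  Node 2: index 0 -> 0 (same)
  Node 3: index 5 -> 5 (same)
  Node 4: index 2 -> 2 (same)
  Node 5: index 4 -> 4 (same)
Nodes that changed position: none

Answer: none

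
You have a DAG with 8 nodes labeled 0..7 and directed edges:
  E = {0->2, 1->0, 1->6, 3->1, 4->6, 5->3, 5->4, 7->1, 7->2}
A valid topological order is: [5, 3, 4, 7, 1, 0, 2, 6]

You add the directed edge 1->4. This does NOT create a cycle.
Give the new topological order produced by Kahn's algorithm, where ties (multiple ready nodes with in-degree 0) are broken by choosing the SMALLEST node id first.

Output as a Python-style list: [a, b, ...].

Old toposort: [5, 3, 4, 7, 1, 0, 2, 6]
Added edge: 1->4
Position of 1 (4) > position of 4 (2). Must reorder: 1 must now come before 4.
Run Kahn's algorithm (break ties by smallest node id):
  initial in-degrees: [1, 2, 2, 1, 2, 0, 2, 0]
  ready (indeg=0): [5, 7]
  pop 5: indeg[3]->0; indeg[4]->1 | ready=[3, 7] | order so far=[5]
  pop 3: indeg[1]->1 | ready=[7] | order so far=[5, 3]
  pop 7: indeg[1]->0; indeg[2]->1 | ready=[1] | order so far=[5, 3, 7]
  pop 1: indeg[0]->0; indeg[4]->0; indeg[6]->1 | ready=[0, 4] | order so far=[5, 3, 7, 1]
  pop 0: indeg[2]->0 | ready=[2, 4] | order so far=[5, 3, 7, 1, 0]
  pop 2: no out-edges | ready=[4] | order so far=[5, 3, 7, 1, 0, 2]
  pop 4: indeg[6]->0 | ready=[6] | order so far=[5, 3, 7, 1, 0, 2, 4]
  pop 6: no out-edges | ready=[] | order so far=[5, 3, 7, 1, 0, 2, 4, 6]
  Result: [5, 3, 7, 1, 0, 2, 4, 6]

Answer: [5, 3, 7, 1, 0, 2, 4, 6]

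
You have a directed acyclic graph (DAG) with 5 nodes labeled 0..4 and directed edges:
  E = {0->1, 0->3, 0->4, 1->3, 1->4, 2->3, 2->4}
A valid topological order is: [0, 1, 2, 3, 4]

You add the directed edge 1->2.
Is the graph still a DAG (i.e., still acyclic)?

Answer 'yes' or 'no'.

Given toposort: [0, 1, 2, 3, 4]
Position of 1: index 1; position of 2: index 2
New edge 1->2: forward
Forward edge: respects the existing order. Still a DAG, same toposort still valid.
Still a DAG? yes

Answer: yes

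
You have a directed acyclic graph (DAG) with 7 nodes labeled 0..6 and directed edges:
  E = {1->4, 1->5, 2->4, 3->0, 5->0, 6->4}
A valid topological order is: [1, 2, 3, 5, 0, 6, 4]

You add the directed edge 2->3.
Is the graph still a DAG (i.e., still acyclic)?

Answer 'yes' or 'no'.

Given toposort: [1, 2, 3, 5, 0, 6, 4]
Position of 2: index 1; position of 3: index 2
New edge 2->3: forward
Forward edge: respects the existing order. Still a DAG, same toposort still valid.
Still a DAG? yes

Answer: yes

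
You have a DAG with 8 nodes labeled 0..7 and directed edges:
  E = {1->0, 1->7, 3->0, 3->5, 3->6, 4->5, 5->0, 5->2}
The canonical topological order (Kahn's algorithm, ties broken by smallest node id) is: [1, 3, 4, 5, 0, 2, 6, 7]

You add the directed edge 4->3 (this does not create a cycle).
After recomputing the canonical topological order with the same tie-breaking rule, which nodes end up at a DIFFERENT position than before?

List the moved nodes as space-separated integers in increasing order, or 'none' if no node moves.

Answer: 3 4

Derivation:
Old toposort: [1, 3, 4, 5, 0, 2, 6, 7]
Added edge 4->3
Recompute Kahn (smallest-id tiebreak):
  initial in-degrees: [3, 0, 1, 1, 0, 2, 1, 1]
  ready (indeg=0): [1, 4]
  pop 1: indeg[0]->2; indeg[7]->0 | ready=[4, 7] | order so far=[1]
  pop 4: indeg[3]->0; indeg[5]->1 | ready=[3, 7] | order so far=[1, 4]
  pop 3: indeg[0]->1; indeg[5]->0; indeg[6]->0 | ready=[5, 6, 7] | order so far=[1, 4, 3]
  pop 5: indeg[0]->0; indeg[2]->0 | ready=[0, 2, 6, 7] | order so far=[1, 4, 3, 5]
  pop 0: no out-edges | ready=[2, 6, 7] | order so far=[1, 4, 3, 5, 0]
  pop 2: no out-edges | ready=[6, 7] | order so far=[1, 4, 3, 5, 0, 2]
  pop 6: no out-edges | ready=[7] | order so far=[1, 4, 3, 5, 0, 2, 6]
  pop 7: no out-edges | ready=[] | order so far=[1, 4, 3, 5, 0, 2, 6, 7]
New canonical toposort: [1, 4, 3, 5, 0, 2, 6, 7]
Compare positions:
  Node 0: index 4 -> 4 (same)
  Node 1: index 0 -> 0 (same)
  Node 2: index 5 -> 5 (same)
  Node 3: index 1 -> 2 (moved)
  Node 4: index 2 -> 1 (moved)
  Node 5: index 3 -> 3 (same)
  Node 6: index 6 -> 6 (same)
  Node 7: index 7 -> 7 (same)
Nodes that changed position: 3 4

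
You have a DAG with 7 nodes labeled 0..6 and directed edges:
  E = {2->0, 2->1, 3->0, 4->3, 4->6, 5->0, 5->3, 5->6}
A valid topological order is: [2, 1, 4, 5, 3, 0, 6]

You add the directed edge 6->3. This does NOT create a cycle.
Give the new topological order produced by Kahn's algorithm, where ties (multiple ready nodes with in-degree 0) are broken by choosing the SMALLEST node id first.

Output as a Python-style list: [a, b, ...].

Old toposort: [2, 1, 4, 5, 3, 0, 6]
Added edge: 6->3
Position of 6 (6) > position of 3 (4). Must reorder: 6 must now come before 3.
Run Kahn's algorithm (break ties by smallest node id):
  initial in-degrees: [3, 1, 0, 3, 0, 0, 2]
  ready (indeg=0): [2, 4, 5]
  pop 2: indeg[0]->2; indeg[1]->0 | ready=[1, 4, 5] | order so far=[2]
  pop 1: no out-edges | ready=[4, 5] | order so far=[2, 1]
  pop 4: indeg[3]->2; indeg[6]->1 | ready=[5] | order so far=[2, 1, 4]
  pop 5: indeg[0]->1; indeg[3]->1; indeg[6]->0 | ready=[6] | order so far=[2, 1, 4, 5]
  pop 6: indeg[3]->0 | ready=[3] | order so far=[2, 1, 4, 5, 6]
  pop 3: indeg[0]->0 | ready=[0] | order so far=[2, 1, 4, 5, 6, 3]
  pop 0: no out-edges | ready=[] | order so far=[2, 1, 4, 5, 6, 3, 0]
  Result: [2, 1, 4, 5, 6, 3, 0]

Answer: [2, 1, 4, 5, 6, 3, 0]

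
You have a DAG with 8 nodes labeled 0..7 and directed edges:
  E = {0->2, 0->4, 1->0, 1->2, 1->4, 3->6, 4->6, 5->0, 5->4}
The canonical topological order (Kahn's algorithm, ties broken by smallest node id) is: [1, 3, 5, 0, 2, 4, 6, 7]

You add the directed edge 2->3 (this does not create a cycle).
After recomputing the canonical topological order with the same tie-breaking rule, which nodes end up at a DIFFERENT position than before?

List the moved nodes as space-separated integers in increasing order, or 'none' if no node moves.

Old toposort: [1, 3, 5, 0, 2, 4, 6, 7]
Added edge 2->3
Recompute Kahn (smallest-id tiebreak):
  initial in-degrees: [2, 0, 2, 1, 3, 0, 2, 0]
  ready (indeg=0): [1, 5, 7]
  pop 1: indeg[0]->1; indeg[2]->1; indeg[4]->2 | ready=[5, 7] | order so far=[1]
  pop 5: indeg[0]->0; indeg[4]->1 | ready=[0, 7] | order so far=[1, 5]
  pop 0: indeg[2]->0; indeg[4]->0 | ready=[2, 4, 7] | order so far=[1, 5, 0]
  pop 2: indeg[3]->0 | ready=[3, 4, 7] | order so far=[1, 5, 0, 2]
  pop 3: indeg[6]->1 | ready=[4, 7] | order so far=[1, 5, 0, 2, 3]
  pop 4: indeg[6]->0 | ready=[6, 7] | order so far=[1, 5, 0, 2, 3, 4]
  pop 6: no out-edges | ready=[7] | order so far=[1, 5, 0, 2, 3, 4, 6]
  pop 7: no out-edges | ready=[] | order so far=[1, 5, 0, 2, 3, 4, 6, 7]
New canonical toposort: [1, 5, 0, 2, 3, 4, 6, 7]
Compare positions:
  Node 0: index 3 -> 2 (moved)
  Node 1: index 0 -> 0 (same)
  Node 2: index 4 -> 3 (moved)
  Node 3: index 1 -> 4 (moved)
  Node 4: index 5 -> 5 (same)
  Node 5: index 2 -> 1 (moved)
  Node 6: index 6 -> 6 (same)
  Node 7: index 7 -> 7 (same)
Nodes that changed position: 0 2 3 5

Answer: 0 2 3 5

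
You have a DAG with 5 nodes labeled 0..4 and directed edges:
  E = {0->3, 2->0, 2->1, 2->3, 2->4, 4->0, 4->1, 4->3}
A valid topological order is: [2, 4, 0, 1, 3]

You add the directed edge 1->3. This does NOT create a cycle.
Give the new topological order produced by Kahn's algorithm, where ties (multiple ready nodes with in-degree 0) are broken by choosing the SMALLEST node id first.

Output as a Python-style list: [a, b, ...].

Answer: [2, 4, 0, 1, 3]

Derivation:
Old toposort: [2, 4, 0, 1, 3]
Added edge: 1->3
Position of 1 (3) < position of 3 (4). Old order still valid.
Run Kahn's algorithm (break ties by smallest node id):
  initial in-degrees: [2, 2, 0, 4, 1]
  ready (indeg=0): [2]
  pop 2: indeg[0]->1; indeg[1]->1; indeg[3]->3; indeg[4]->0 | ready=[4] | order so far=[2]
  pop 4: indeg[0]->0; indeg[1]->0; indeg[3]->2 | ready=[0, 1] | order so far=[2, 4]
  pop 0: indeg[3]->1 | ready=[1] | order so far=[2, 4, 0]
  pop 1: indeg[3]->0 | ready=[3] | order so far=[2, 4, 0, 1]
  pop 3: no out-edges | ready=[] | order so far=[2, 4, 0, 1, 3]
  Result: [2, 4, 0, 1, 3]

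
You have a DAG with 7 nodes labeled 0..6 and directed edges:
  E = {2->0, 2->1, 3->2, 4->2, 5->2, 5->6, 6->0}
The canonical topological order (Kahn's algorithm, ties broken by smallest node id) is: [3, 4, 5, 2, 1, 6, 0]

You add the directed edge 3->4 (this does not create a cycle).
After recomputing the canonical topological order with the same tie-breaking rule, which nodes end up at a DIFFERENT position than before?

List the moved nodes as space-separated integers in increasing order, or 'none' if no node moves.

Answer: none

Derivation:
Old toposort: [3, 4, 5, 2, 1, 6, 0]
Added edge 3->4
Recompute Kahn (smallest-id tiebreak):
  initial in-degrees: [2, 1, 3, 0, 1, 0, 1]
  ready (indeg=0): [3, 5]
  pop 3: indeg[2]->2; indeg[4]->0 | ready=[4, 5] | order so far=[3]
  pop 4: indeg[2]->1 | ready=[5] | order so far=[3, 4]
  pop 5: indeg[2]->0; indeg[6]->0 | ready=[2, 6] | order so far=[3, 4, 5]
  pop 2: indeg[0]->1; indeg[1]->0 | ready=[1, 6] | order so far=[3, 4, 5, 2]
  pop 1: no out-edges | ready=[6] | order so far=[3, 4, 5, 2, 1]
  pop 6: indeg[0]->0 | ready=[0] | order so far=[3, 4, 5, 2, 1, 6]
  pop 0: no out-edges | ready=[] | order so far=[3, 4, 5, 2, 1, 6, 0]
New canonical toposort: [3, 4, 5, 2, 1, 6, 0]
Compare positions:
  Node 0: index 6 -> 6 (same)
  Node 1: index 4 -> 4 (same)
  Node 2: index 3 -> 3 (same)
  Node 3: index 0 -> 0 (same)
  Node 4: index 1 -> 1 (same)
  Node 5: index 2 -> 2 (same)
  Node 6: index 5 -> 5 (same)
Nodes that changed position: none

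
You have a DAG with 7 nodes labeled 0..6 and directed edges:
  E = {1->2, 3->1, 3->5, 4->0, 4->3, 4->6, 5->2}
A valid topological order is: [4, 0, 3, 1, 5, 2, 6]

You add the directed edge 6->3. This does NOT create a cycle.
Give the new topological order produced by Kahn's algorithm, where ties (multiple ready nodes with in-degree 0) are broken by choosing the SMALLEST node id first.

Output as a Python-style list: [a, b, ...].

Answer: [4, 0, 6, 3, 1, 5, 2]

Derivation:
Old toposort: [4, 0, 3, 1, 5, 2, 6]
Added edge: 6->3
Position of 6 (6) > position of 3 (2). Must reorder: 6 must now come before 3.
Run Kahn's algorithm (break ties by smallest node id):
  initial in-degrees: [1, 1, 2, 2, 0, 1, 1]
  ready (indeg=0): [4]
  pop 4: indeg[0]->0; indeg[3]->1; indeg[6]->0 | ready=[0, 6] | order so far=[4]
  pop 0: no out-edges | ready=[6] | order so far=[4, 0]
  pop 6: indeg[3]->0 | ready=[3] | order so far=[4, 0, 6]
  pop 3: indeg[1]->0; indeg[5]->0 | ready=[1, 5] | order so far=[4, 0, 6, 3]
  pop 1: indeg[2]->1 | ready=[5] | order so far=[4, 0, 6, 3, 1]
  pop 5: indeg[2]->0 | ready=[2] | order so far=[4, 0, 6, 3, 1, 5]
  pop 2: no out-edges | ready=[] | order so far=[4, 0, 6, 3, 1, 5, 2]
  Result: [4, 0, 6, 3, 1, 5, 2]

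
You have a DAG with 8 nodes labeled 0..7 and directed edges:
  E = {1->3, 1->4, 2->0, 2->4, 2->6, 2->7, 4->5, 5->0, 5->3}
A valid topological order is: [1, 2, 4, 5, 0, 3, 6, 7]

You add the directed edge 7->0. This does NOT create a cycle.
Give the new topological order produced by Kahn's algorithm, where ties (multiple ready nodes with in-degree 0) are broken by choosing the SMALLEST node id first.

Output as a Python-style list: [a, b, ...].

Old toposort: [1, 2, 4, 5, 0, 3, 6, 7]
Added edge: 7->0
Position of 7 (7) > position of 0 (4). Must reorder: 7 must now come before 0.
Run Kahn's algorithm (break ties by smallest node id):
  initial in-degrees: [3, 0, 0, 2, 2, 1, 1, 1]
  ready (indeg=0): [1, 2]
  pop 1: indeg[3]->1; indeg[4]->1 | ready=[2] | order so far=[1]
  pop 2: indeg[0]->2; indeg[4]->0; indeg[6]->0; indeg[7]->0 | ready=[4, 6, 7] | order so far=[1, 2]
  pop 4: indeg[5]->0 | ready=[5, 6, 7] | order so far=[1, 2, 4]
  pop 5: indeg[0]->1; indeg[3]->0 | ready=[3, 6, 7] | order so far=[1, 2, 4, 5]
  pop 3: no out-edges | ready=[6, 7] | order so far=[1, 2, 4, 5, 3]
  pop 6: no out-edges | ready=[7] | order so far=[1, 2, 4, 5, 3, 6]
  pop 7: indeg[0]->0 | ready=[0] | order so far=[1, 2, 4, 5, 3, 6, 7]
  pop 0: no out-edges | ready=[] | order so far=[1, 2, 4, 5, 3, 6, 7, 0]
  Result: [1, 2, 4, 5, 3, 6, 7, 0]

Answer: [1, 2, 4, 5, 3, 6, 7, 0]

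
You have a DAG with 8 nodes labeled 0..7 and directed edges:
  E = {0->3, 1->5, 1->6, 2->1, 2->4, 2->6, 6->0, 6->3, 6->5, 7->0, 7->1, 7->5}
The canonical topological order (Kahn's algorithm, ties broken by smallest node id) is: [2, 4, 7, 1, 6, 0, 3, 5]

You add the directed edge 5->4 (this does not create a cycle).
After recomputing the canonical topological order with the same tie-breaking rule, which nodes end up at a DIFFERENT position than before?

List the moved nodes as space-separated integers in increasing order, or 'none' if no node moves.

Old toposort: [2, 4, 7, 1, 6, 0, 3, 5]
Added edge 5->4
Recompute Kahn (smallest-id tiebreak):
  initial in-degrees: [2, 2, 0, 2, 2, 3, 2, 0]
  ready (indeg=0): [2, 7]
  pop 2: indeg[1]->1; indeg[4]->1; indeg[6]->1 | ready=[7] | order so far=[2]
  pop 7: indeg[0]->1; indeg[1]->0; indeg[5]->2 | ready=[1] | order so far=[2, 7]
  pop 1: indeg[5]->1; indeg[6]->0 | ready=[6] | order so far=[2, 7, 1]
  pop 6: indeg[0]->0; indeg[3]->1; indeg[5]->0 | ready=[0, 5] | order so far=[2, 7, 1, 6]
  pop 0: indeg[3]->0 | ready=[3, 5] | order so far=[2, 7, 1, 6, 0]
  pop 3: no out-edges | ready=[5] | order so far=[2, 7, 1, 6, 0, 3]
  pop 5: indeg[4]->0 | ready=[4] | order so far=[2, 7, 1, 6, 0, 3, 5]
  pop 4: no out-edges | ready=[] | order so far=[2, 7, 1, 6, 0, 3, 5, 4]
New canonical toposort: [2, 7, 1, 6, 0, 3, 5, 4]
Compare positions:
  Node 0: index 5 -> 4 (moved)
  Node 1: index 3 -> 2 (moved)
  Node 2: index 0 -> 0 (same)
  Node 3: index 6 -> 5 (moved)
  Node 4: index 1 -> 7 (moved)
  Node 5: index 7 -> 6 (moved)
  Node 6: index 4 -> 3 (moved)
  Node 7: index 2 -> 1 (moved)
Nodes that changed position: 0 1 3 4 5 6 7

Answer: 0 1 3 4 5 6 7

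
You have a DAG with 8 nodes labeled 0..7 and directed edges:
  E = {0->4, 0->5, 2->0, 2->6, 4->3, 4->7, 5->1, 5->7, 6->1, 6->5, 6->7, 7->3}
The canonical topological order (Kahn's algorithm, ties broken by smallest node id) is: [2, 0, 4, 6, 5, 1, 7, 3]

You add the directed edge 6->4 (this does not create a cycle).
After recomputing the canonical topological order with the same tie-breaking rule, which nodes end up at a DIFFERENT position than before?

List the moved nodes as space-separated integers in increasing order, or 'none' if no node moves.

Old toposort: [2, 0, 4, 6, 5, 1, 7, 3]
Added edge 6->4
Recompute Kahn (smallest-id tiebreak):
  initial in-degrees: [1, 2, 0, 2, 2, 2, 1, 3]
  ready (indeg=0): [2]
  pop 2: indeg[0]->0; indeg[6]->0 | ready=[0, 6] | order so far=[2]
  pop 0: indeg[4]->1; indeg[5]->1 | ready=[6] | order so far=[2, 0]
  pop 6: indeg[1]->1; indeg[4]->0; indeg[5]->0; indeg[7]->2 | ready=[4, 5] | order so far=[2, 0, 6]
  pop 4: indeg[3]->1; indeg[7]->1 | ready=[5] | order so far=[2, 0, 6, 4]
  pop 5: indeg[1]->0; indeg[7]->0 | ready=[1, 7] | order so far=[2, 0, 6, 4, 5]
  pop 1: no out-edges | ready=[7] | order so far=[2, 0, 6, 4, 5, 1]
  pop 7: indeg[3]->0 | ready=[3] | order so far=[2, 0, 6, 4, 5, 1, 7]
  pop 3: no out-edges | ready=[] | order so far=[2, 0, 6, 4, 5, 1, 7, 3]
New canonical toposort: [2, 0, 6, 4, 5, 1, 7, 3]
Compare positions:
  Node 0: index 1 -> 1 (same)
  Node 1: index 5 -> 5 (same)
  Node 2: index 0 -> 0 (same)
  Node 3: index 7 -> 7 (same)
  Node 4: index 2 -> 3 (moved)
  Node 5: index 4 -> 4 (same)
  Node 6: index 3 -> 2 (moved)
  Node 7: index 6 -> 6 (same)
Nodes that changed position: 4 6

Answer: 4 6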